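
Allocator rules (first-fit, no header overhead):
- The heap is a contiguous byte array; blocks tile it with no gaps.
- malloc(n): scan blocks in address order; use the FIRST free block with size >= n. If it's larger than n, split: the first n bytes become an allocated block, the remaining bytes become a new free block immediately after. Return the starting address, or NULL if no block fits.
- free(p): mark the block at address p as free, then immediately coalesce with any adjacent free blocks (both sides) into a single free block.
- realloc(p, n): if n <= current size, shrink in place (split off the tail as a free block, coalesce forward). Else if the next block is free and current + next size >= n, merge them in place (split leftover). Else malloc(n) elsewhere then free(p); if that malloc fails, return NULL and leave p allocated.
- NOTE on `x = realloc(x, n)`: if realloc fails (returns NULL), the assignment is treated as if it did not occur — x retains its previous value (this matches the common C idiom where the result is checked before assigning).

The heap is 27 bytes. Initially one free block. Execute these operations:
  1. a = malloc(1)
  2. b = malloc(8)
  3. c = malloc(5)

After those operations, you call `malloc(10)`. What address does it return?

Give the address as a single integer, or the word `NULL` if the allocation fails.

Answer: 14

Derivation:
Op 1: a = malloc(1) -> a = 0; heap: [0-0 ALLOC][1-26 FREE]
Op 2: b = malloc(8) -> b = 1; heap: [0-0 ALLOC][1-8 ALLOC][9-26 FREE]
Op 3: c = malloc(5) -> c = 9; heap: [0-0 ALLOC][1-8 ALLOC][9-13 ALLOC][14-26 FREE]
malloc(10): first-fit scan over [0-0 ALLOC][1-8 ALLOC][9-13 ALLOC][14-26 FREE] -> 14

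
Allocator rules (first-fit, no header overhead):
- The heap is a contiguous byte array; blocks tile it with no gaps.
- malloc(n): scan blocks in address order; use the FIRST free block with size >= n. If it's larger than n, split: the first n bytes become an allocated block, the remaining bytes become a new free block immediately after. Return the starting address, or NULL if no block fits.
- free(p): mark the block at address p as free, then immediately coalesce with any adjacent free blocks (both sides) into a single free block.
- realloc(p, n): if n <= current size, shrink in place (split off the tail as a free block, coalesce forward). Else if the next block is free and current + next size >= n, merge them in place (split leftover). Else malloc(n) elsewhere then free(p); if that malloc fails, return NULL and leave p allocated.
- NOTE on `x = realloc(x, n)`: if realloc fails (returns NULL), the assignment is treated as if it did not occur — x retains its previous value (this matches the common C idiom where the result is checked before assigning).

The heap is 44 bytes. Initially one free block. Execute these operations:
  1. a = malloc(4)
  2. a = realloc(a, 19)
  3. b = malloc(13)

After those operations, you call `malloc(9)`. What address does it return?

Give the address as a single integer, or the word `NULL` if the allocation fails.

Op 1: a = malloc(4) -> a = 0; heap: [0-3 ALLOC][4-43 FREE]
Op 2: a = realloc(a, 19) -> a = 0; heap: [0-18 ALLOC][19-43 FREE]
Op 3: b = malloc(13) -> b = 19; heap: [0-18 ALLOC][19-31 ALLOC][32-43 FREE]
malloc(9): first-fit scan over [0-18 ALLOC][19-31 ALLOC][32-43 FREE] -> 32

Answer: 32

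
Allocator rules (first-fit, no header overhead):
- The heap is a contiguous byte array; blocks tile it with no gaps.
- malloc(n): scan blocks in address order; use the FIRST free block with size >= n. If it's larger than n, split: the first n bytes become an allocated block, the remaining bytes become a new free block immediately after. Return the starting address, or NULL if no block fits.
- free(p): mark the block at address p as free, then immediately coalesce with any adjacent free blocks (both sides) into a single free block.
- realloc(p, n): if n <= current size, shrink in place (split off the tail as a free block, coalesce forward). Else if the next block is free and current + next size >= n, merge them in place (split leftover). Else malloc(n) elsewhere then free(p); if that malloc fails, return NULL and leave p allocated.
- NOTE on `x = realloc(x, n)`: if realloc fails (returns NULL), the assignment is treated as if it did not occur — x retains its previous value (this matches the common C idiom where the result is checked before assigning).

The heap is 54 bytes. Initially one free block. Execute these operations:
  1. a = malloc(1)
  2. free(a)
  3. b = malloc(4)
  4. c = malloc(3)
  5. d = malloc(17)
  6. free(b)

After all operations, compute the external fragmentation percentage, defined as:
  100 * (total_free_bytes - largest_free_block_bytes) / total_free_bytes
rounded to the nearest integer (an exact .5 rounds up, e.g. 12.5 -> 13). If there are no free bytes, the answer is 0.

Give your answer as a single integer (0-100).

Op 1: a = malloc(1) -> a = 0; heap: [0-0 ALLOC][1-53 FREE]
Op 2: free(a) -> (freed a); heap: [0-53 FREE]
Op 3: b = malloc(4) -> b = 0; heap: [0-3 ALLOC][4-53 FREE]
Op 4: c = malloc(3) -> c = 4; heap: [0-3 ALLOC][4-6 ALLOC][7-53 FREE]
Op 5: d = malloc(17) -> d = 7; heap: [0-3 ALLOC][4-6 ALLOC][7-23 ALLOC][24-53 FREE]
Op 6: free(b) -> (freed b); heap: [0-3 FREE][4-6 ALLOC][7-23 ALLOC][24-53 FREE]
Free blocks: [4 30] total_free=34 largest=30 -> 100*(34-30)/34 = 400/34 ≈ 11.765 -> rounds to 12

Answer: 12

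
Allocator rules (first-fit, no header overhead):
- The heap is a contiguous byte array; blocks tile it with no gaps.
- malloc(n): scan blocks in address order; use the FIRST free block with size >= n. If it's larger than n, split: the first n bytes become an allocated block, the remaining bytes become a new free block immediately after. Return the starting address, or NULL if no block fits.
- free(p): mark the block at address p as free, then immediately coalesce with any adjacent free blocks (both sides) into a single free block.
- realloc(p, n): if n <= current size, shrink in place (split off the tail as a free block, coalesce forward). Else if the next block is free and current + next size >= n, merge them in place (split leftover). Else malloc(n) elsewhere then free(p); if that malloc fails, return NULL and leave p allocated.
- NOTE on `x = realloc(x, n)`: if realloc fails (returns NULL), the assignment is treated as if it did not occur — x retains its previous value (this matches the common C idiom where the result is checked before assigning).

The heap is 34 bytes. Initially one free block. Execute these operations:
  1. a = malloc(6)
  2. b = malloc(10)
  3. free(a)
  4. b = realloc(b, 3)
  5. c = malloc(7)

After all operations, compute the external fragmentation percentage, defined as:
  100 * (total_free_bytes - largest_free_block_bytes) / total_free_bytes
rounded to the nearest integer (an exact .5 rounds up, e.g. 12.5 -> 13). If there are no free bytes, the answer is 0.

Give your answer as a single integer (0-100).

Answer: 25

Derivation:
Op 1: a = malloc(6) -> a = 0; heap: [0-5 ALLOC][6-33 FREE]
Op 2: b = malloc(10) -> b = 6; heap: [0-5 ALLOC][6-15 ALLOC][16-33 FREE]
Op 3: free(a) -> (freed a); heap: [0-5 FREE][6-15 ALLOC][16-33 FREE]
Op 4: b = realloc(b, 3) -> b = 6; heap: [0-5 FREE][6-8 ALLOC][9-33 FREE]
Op 5: c = malloc(7) -> c = 9; heap: [0-5 FREE][6-8 ALLOC][9-15 ALLOC][16-33 FREE]
Free blocks: [6 18] total_free=24 largest=18 -> 100*(24-18)/24 = 600/24 = 25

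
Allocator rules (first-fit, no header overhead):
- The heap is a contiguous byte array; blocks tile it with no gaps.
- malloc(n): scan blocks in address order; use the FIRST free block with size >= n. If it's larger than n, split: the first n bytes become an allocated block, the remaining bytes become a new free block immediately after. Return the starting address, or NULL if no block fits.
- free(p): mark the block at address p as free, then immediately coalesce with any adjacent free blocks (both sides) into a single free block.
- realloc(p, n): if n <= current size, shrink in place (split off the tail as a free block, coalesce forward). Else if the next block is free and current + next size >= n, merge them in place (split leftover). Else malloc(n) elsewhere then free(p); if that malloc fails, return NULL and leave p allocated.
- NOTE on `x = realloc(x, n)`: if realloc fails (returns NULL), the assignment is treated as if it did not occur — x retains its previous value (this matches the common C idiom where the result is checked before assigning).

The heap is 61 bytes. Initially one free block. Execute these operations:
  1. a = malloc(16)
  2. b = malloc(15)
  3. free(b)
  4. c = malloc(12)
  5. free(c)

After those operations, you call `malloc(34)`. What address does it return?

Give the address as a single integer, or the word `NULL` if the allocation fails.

Op 1: a = malloc(16) -> a = 0; heap: [0-15 ALLOC][16-60 FREE]
Op 2: b = malloc(15) -> b = 16; heap: [0-15 ALLOC][16-30 ALLOC][31-60 FREE]
Op 3: free(b) -> (freed b); heap: [0-15 ALLOC][16-60 FREE]
Op 4: c = malloc(12) -> c = 16; heap: [0-15 ALLOC][16-27 ALLOC][28-60 FREE]
Op 5: free(c) -> (freed c); heap: [0-15 ALLOC][16-60 FREE]
malloc(34): first-fit scan over [0-15 ALLOC][16-60 FREE] -> 16

Answer: 16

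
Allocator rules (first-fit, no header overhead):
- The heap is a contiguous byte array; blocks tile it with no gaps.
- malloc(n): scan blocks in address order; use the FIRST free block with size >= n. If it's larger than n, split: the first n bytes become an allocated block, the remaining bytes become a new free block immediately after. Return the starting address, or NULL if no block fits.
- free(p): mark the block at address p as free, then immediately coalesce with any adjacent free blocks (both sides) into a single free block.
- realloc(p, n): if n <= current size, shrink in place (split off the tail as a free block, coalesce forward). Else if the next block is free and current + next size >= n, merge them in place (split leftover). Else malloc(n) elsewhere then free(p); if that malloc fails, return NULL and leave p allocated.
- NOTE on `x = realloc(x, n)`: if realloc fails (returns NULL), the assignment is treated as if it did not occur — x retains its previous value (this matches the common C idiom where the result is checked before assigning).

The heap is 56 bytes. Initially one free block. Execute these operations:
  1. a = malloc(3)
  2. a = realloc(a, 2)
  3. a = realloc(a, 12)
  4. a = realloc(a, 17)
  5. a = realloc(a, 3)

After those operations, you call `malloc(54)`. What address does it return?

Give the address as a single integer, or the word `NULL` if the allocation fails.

Op 1: a = malloc(3) -> a = 0; heap: [0-2 ALLOC][3-55 FREE]
Op 2: a = realloc(a, 2) -> a = 0; heap: [0-1 ALLOC][2-55 FREE]
Op 3: a = realloc(a, 12) -> a = 0; heap: [0-11 ALLOC][12-55 FREE]
Op 4: a = realloc(a, 17) -> a = 0; heap: [0-16 ALLOC][17-55 FREE]
Op 5: a = realloc(a, 3) -> a = 0; heap: [0-2 ALLOC][3-55 FREE]
malloc(54): first-fit scan over [0-2 ALLOC][3-55 FREE] -> NULL

Answer: NULL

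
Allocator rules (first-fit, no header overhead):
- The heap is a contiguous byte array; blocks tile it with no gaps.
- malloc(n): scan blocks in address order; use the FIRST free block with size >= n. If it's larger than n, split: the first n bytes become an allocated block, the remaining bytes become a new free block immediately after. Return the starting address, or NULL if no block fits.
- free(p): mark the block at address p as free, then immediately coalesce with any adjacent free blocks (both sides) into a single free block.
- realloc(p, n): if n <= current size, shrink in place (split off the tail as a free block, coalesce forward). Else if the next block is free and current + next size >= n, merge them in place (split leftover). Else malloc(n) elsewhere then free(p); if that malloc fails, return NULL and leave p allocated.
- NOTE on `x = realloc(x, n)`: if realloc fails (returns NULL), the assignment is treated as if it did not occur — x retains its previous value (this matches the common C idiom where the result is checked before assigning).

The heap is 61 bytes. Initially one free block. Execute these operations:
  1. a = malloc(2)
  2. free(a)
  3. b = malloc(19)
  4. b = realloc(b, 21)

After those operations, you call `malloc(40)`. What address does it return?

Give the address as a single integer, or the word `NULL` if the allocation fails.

Op 1: a = malloc(2) -> a = 0; heap: [0-1 ALLOC][2-60 FREE]
Op 2: free(a) -> (freed a); heap: [0-60 FREE]
Op 3: b = malloc(19) -> b = 0; heap: [0-18 ALLOC][19-60 FREE]
Op 4: b = realloc(b, 21) -> b = 0; heap: [0-20 ALLOC][21-60 FREE]
malloc(40): first-fit scan over [0-20 ALLOC][21-60 FREE] -> 21

Answer: 21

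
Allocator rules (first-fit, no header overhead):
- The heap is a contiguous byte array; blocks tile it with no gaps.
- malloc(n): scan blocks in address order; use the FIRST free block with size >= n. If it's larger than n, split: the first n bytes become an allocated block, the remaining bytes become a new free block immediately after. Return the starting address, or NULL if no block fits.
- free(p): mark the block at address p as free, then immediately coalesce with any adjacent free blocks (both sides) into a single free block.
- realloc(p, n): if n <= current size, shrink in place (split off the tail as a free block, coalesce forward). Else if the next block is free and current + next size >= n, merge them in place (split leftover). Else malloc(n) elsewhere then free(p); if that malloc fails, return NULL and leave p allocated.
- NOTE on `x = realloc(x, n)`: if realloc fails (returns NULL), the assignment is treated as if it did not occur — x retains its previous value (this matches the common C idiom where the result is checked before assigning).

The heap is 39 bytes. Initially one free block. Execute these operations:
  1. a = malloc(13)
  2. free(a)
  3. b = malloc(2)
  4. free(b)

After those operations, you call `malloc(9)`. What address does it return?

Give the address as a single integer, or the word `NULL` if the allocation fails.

Answer: 0

Derivation:
Op 1: a = malloc(13) -> a = 0; heap: [0-12 ALLOC][13-38 FREE]
Op 2: free(a) -> (freed a); heap: [0-38 FREE]
Op 3: b = malloc(2) -> b = 0; heap: [0-1 ALLOC][2-38 FREE]
Op 4: free(b) -> (freed b); heap: [0-38 FREE]
malloc(9): first-fit scan over [0-38 FREE] -> 0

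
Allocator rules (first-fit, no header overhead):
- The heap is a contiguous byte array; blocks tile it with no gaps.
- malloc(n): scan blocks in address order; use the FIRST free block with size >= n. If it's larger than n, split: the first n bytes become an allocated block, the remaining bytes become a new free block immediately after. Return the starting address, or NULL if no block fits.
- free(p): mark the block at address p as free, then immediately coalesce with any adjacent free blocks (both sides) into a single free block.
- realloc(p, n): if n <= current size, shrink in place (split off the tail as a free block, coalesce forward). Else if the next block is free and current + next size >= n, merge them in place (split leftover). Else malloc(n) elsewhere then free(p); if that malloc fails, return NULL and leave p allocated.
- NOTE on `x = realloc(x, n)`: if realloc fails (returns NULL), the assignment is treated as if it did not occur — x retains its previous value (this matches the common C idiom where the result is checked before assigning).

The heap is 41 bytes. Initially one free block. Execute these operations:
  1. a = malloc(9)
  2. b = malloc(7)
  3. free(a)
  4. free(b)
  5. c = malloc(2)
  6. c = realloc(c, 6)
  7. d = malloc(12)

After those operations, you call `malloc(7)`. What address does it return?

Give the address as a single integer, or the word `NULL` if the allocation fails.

Answer: 18

Derivation:
Op 1: a = malloc(9) -> a = 0; heap: [0-8 ALLOC][9-40 FREE]
Op 2: b = malloc(7) -> b = 9; heap: [0-8 ALLOC][9-15 ALLOC][16-40 FREE]
Op 3: free(a) -> (freed a); heap: [0-8 FREE][9-15 ALLOC][16-40 FREE]
Op 4: free(b) -> (freed b); heap: [0-40 FREE]
Op 5: c = malloc(2) -> c = 0; heap: [0-1 ALLOC][2-40 FREE]
Op 6: c = realloc(c, 6) -> c = 0; heap: [0-5 ALLOC][6-40 FREE]
Op 7: d = malloc(12) -> d = 6; heap: [0-5 ALLOC][6-17 ALLOC][18-40 FREE]
malloc(7): first-fit scan over [0-5 ALLOC][6-17 ALLOC][18-40 FREE] -> 18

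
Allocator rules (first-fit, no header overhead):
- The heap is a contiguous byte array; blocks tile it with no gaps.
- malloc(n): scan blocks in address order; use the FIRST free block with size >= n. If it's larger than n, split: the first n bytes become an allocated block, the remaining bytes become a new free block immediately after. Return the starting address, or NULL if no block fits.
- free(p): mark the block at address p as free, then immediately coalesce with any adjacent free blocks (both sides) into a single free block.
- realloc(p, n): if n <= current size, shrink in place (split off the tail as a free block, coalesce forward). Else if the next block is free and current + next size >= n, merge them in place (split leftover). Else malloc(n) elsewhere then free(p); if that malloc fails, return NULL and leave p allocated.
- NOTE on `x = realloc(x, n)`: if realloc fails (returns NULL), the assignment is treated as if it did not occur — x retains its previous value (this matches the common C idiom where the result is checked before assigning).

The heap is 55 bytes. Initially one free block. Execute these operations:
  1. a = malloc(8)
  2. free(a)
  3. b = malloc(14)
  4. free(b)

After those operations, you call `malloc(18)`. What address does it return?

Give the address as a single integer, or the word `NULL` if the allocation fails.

Answer: 0

Derivation:
Op 1: a = malloc(8) -> a = 0; heap: [0-7 ALLOC][8-54 FREE]
Op 2: free(a) -> (freed a); heap: [0-54 FREE]
Op 3: b = malloc(14) -> b = 0; heap: [0-13 ALLOC][14-54 FREE]
Op 4: free(b) -> (freed b); heap: [0-54 FREE]
malloc(18): first-fit scan over [0-54 FREE] -> 0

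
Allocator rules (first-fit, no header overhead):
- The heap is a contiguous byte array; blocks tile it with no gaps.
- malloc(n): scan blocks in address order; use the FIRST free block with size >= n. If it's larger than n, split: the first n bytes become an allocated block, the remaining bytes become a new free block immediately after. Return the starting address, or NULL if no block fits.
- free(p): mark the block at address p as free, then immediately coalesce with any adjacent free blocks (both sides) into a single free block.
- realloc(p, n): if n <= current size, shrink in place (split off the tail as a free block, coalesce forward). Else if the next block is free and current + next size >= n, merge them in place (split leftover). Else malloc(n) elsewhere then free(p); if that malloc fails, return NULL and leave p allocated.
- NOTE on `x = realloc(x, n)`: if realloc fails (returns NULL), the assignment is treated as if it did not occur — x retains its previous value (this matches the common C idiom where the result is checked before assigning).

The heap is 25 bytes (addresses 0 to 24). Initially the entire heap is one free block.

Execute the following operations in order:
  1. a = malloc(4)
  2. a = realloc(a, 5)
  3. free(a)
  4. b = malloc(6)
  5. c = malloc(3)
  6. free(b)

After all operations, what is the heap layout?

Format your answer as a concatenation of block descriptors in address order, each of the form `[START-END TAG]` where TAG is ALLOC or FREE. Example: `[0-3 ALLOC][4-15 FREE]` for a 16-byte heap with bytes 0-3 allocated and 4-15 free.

Op 1: a = malloc(4) -> a = 0; heap: [0-3 ALLOC][4-24 FREE]
Op 2: a = realloc(a, 5) -> a = 0; heap: [0-4 ALLOC][5-24 FREE]
Op 3: free(a) -> (freed a); heap: [0-24 FREE]
Op 4: b = malloc(6) -> b = 0; heap: [0-5 ALLOC][6-24 FREE]
Op 5: c = malloc(3) -> c = 6; heap: [0-5 ALLOC][6-8 ALLOC][9-24 FREE]
Op 6: free(b) -> (freed b); heap: [0-5 FREE][6-8 ALLOC][9-24 FREE]

Answer: [0-5 FREE][6-8 ALLOC][9-24 FREE]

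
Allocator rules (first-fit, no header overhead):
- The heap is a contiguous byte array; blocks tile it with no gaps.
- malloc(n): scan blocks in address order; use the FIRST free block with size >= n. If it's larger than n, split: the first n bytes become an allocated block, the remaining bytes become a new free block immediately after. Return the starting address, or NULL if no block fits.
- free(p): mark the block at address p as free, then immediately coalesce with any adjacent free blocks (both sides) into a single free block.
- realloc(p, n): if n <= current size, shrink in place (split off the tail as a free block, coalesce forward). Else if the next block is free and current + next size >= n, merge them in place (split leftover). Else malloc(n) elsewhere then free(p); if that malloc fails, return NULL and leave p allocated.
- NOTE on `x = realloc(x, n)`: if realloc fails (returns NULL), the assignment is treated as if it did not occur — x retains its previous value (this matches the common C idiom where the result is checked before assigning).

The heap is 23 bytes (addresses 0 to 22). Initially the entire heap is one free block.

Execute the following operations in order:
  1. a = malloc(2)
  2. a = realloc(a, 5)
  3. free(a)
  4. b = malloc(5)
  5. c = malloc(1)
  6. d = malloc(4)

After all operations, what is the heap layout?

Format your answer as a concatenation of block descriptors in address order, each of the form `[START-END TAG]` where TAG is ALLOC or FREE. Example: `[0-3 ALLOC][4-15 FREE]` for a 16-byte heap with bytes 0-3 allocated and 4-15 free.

Answer: [0-4 ALLOC][5-5 ALLOC][6-9 ALLOC][10-22 FREE]

Derivation:
Op 1: a = malloc(2) -> a = 0; heap: [0-1 ALLOC][2-22 FREE]
Op 2: a = realloc(a, 5) -> a = 0; heap: [0-4 ALLOC][5-22 FREE]
Op 3: free(a) -> (freed a); heap: [0-22 FREE]
Op 4: b = malloc(5) -> b = 0; heap: [0-4 ALLOC][5-22 FREE]
Op 5: c = malloc(1) -> c = 5; heap: [0-4 ALLOC][5-5 ALLOC][6-22 FREE]
Op 6: d = malloc(4) -> d = 6; heap: [0-4 ALLOC][5-5 ALLOC][6-9 ALLOC][10-22 FREE]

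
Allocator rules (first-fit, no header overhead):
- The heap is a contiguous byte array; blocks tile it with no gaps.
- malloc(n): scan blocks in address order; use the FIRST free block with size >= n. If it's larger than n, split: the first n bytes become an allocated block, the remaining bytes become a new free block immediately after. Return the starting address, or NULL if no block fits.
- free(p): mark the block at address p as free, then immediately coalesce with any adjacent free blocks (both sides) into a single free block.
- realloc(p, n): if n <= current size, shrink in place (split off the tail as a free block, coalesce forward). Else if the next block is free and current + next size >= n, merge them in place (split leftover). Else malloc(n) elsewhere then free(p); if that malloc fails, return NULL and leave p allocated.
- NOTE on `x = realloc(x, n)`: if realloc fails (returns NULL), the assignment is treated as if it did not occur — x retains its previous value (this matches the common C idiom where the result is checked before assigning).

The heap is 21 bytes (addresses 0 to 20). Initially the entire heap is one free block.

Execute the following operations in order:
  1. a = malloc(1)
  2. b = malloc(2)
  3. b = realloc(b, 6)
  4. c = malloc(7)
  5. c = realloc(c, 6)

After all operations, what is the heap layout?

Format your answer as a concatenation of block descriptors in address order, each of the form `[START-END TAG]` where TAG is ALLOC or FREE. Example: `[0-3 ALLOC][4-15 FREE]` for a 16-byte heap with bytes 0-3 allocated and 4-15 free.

Answer: [0-0 ALLOC][1-6 ALLOC][7-12 ALLOC][13-20 FREE]

Derivation:
Op 1: a = malloc(1) -> a = 0; heap: [0-0 ALLOC][1-20 FREE]
Op 2: b = malloc(2) -> b = 1; heap: [0-0 ALLOC][1-2 ALLOC][3-20 FREE]
Op 3: b = realloc(b, 6) -> b = 1; heap: [0-0 ALLOC][1-6 ALLOC][7-20 FREE]
Op 4: c = malloc(7) -> c = 7; heap: [0-0 ALLOC][1-6 ALLOC][7-13 ALLOC][14-20 FREE]
Op 5: c = realloc(c, 6) -> c = 7; heap: [0-0 ALLOC][1-6 ALLOC][7-12 ALLOC][13-20 FREE]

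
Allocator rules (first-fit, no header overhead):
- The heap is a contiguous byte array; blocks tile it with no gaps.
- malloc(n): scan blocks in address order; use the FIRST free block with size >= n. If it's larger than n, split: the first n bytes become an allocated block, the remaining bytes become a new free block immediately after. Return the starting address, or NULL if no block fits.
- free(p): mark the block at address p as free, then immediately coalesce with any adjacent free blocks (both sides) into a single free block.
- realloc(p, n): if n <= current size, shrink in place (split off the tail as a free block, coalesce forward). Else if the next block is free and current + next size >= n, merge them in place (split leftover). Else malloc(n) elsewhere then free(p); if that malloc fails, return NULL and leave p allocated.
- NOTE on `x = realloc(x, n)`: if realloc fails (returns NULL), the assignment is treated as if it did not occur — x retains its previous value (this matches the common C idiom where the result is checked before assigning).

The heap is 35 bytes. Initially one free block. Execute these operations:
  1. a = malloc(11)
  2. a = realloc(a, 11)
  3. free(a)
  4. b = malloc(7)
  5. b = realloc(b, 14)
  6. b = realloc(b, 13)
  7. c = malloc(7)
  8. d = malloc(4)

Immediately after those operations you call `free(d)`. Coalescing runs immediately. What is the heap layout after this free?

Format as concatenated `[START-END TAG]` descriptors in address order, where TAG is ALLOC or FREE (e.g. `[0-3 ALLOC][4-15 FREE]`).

Answer: [0-12 ALLOC][13-19 ALLOC][20-34 FREE]

Derivation:
Op 1: a = malloc(11) -> a = 0; heap: [0-10 ALLOC][11-34 FREE]
Op 2: a = realloc(a, 11) -> a = 0; heap: [0-10 ALLOC][11-34 FREE]
Op 3: free(a) -> (freed a); heap: [0-34 FREE]
Op 4: b = malloc(7) -> b = 0; heap: [0-6 ALLOC][7-34 FREE]
Op 5: b = realloc(b, 14) -> b = 0; heap: [0-13 ALLOC][14-34 FREE]
Op 6: b = realloc(b, 13) -> b = 0; heap: [0-12 ALLOC][13-34 FREE]
Op 7: c = malloc(7) -> c = 13; heap: [0-12 ALLOC][13-19 ALLOC][20-34 FREE]
Op 8: d = malloc(4) -> d = 20; heap: [0-12 ALLOC][13-19 ALLOC][20-23 ALLOC][24-34 FREE]
free(d): d = 20 -> block [20-23 ALLOC]; mark free, coalesce with adjacent free neighbors -> [0-12 ALLOC][13-19 ALLOC][20-34 FREE]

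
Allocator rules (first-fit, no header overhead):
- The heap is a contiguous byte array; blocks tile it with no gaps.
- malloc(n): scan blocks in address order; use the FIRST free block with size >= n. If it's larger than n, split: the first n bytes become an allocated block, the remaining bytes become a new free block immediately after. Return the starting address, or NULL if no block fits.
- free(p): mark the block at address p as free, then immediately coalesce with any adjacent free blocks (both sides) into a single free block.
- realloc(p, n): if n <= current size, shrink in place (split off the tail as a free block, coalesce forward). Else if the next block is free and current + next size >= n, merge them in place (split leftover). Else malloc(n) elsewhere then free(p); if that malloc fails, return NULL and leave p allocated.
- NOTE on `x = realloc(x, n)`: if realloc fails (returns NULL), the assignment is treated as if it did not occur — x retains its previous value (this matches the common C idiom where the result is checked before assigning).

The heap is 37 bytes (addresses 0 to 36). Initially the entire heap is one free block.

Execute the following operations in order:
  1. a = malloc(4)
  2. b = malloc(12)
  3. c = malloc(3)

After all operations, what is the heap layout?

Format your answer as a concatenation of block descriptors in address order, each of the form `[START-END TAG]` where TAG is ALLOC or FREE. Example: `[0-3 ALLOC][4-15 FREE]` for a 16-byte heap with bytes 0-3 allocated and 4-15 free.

Op 1: a = malloc(4) -> a = 0; heap: [0-3 ALLOC][4-36 FREE]
Op 2: b = malloc(12) -> b = 4; heap: [0-3 ALLOC][4-15 ALLOC][16-36 FREE]
Op 3: c = malloc(3) -> c = 16; heap: [0-3 ALLOC][4-15 ALLOC][16-18 ALLOC][19-36 FREE]

Answer: [0-3 ALLOC][4-15 ALLOC][16-18 ALLOC][19-36 FREE]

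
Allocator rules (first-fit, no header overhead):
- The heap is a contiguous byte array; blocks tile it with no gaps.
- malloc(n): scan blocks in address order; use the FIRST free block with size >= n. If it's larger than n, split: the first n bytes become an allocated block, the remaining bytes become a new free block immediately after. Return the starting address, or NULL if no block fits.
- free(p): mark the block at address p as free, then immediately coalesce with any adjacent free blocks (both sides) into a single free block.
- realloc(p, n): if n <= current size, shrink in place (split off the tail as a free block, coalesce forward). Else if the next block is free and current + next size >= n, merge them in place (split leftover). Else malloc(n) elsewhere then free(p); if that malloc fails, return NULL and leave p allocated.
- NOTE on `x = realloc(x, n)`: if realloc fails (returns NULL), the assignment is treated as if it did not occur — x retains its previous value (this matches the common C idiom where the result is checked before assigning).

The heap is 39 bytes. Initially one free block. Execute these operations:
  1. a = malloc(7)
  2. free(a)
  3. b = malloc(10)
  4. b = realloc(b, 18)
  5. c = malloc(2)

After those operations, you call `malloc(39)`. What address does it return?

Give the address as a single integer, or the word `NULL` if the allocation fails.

Op 1: a = malloc(7) -> a = 0; heap: [0-6 ALLOC][7-38 FREE]
Op 2: free(a) -> (freed a); heap: [0-38 FREE]
Op 3: b = malloc(10) -> b = 0; heap: [0-9 ALLOC][10-38 FREE]
Op 4: b = realloc(b, 18) -> b = 0; heap: [0-17 ALLOC][18-38 FREE]
Op 5: c = malloc(2) -> c = 18; heap: [0-17 ALLOC][18-19 ALLOC][20-38 FREE]
malloc(39): first-fit scan over [0-17 ALLOC][18-19 ALLOC][20-38 FREE] -> NULL

Answer: NULL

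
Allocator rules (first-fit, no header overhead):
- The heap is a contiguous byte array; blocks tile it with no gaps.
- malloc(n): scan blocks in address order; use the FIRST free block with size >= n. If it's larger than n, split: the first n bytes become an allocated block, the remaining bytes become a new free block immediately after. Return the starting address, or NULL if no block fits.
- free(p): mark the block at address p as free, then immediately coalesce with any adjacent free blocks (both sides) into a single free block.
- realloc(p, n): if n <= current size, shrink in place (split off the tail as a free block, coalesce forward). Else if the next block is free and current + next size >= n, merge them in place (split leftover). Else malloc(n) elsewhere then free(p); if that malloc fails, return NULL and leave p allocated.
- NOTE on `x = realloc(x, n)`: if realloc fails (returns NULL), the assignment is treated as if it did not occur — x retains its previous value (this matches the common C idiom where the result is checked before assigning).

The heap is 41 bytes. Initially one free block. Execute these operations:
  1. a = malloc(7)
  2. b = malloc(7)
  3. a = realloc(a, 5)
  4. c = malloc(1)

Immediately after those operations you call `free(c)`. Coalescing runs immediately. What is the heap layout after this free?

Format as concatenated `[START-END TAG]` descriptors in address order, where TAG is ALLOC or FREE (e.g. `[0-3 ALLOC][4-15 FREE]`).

Answer: [0-4 ALLOC][5-6 FREE][7-13 ALLOC][14-40 FREE]

Derivation:
Op 1: a = malloc(7) -> a = 0; heap: [0-6 ALLOC][7-40 FREE]
Op 2: b = malloc(7) -> b = 7; heap: [0-6 ALLOC][7-13 ALLOC][14-40 FREE]
Op 3: a = realloc(a, 5) -> a = 0; heap: [0-4 ALLOC][5-6 FREE][7-13 ALLOC][14-40 FREE]
Op 4: c = malloc(1) -> c = 5; heap: [0-4 ALLOC][5-5 ALLOC][6-6 FREE][7-13 ALLOC][14-40 FREE]
free(c): c = 5 -> block [5-5 ALLOC]; mark free, coalesce with adjacent free neighbors -> [0-4 ALLOC][5-6 FREE][7-13 ALLOC][14-40 FREE]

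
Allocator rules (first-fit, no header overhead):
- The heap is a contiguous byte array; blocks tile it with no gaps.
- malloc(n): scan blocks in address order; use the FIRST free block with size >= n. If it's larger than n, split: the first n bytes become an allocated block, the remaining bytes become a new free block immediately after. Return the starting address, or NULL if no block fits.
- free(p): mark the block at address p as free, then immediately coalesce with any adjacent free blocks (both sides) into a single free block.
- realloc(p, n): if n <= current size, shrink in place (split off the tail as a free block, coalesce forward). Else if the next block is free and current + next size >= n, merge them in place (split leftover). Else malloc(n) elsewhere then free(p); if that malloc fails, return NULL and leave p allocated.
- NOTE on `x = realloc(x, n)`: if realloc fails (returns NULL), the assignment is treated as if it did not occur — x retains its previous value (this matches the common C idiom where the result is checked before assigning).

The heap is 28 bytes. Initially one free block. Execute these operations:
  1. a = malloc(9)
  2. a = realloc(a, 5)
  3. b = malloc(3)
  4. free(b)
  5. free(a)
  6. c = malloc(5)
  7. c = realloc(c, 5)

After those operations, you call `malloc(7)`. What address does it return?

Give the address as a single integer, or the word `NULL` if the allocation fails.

Op 1: a = malloc(9) -> a = 0; heap: [0-8 ALLOC][9-27 FREE]
Op 2: a = realloc(a, 5) -> a = 0; heap: [0-4 ALLOC][5-27 FREE]
Op 3: b = malloc(3) -> b = 5; heap: [0-4 ALLOC][5-7 ALLOC][8-27 FREE]
Op 4: free(b) -> (freed b); heap: [0-4 ALLOC][5-27 FREE]
Op 5: free(a) -> (freed a); heap: [0-27 FREE]
Op 6: c = malloc(5) -> c = 0; heap: [0-4 ALLOC][5-27 FREE]
Op 7: c = realloc(c, 5) -> c = 0; heap: [0-4 ALLOC][5-27 FREE]
malloc(7): first-fit scan over [0-4 ALLOC][5-27 FREE] -> 5

Answer: 5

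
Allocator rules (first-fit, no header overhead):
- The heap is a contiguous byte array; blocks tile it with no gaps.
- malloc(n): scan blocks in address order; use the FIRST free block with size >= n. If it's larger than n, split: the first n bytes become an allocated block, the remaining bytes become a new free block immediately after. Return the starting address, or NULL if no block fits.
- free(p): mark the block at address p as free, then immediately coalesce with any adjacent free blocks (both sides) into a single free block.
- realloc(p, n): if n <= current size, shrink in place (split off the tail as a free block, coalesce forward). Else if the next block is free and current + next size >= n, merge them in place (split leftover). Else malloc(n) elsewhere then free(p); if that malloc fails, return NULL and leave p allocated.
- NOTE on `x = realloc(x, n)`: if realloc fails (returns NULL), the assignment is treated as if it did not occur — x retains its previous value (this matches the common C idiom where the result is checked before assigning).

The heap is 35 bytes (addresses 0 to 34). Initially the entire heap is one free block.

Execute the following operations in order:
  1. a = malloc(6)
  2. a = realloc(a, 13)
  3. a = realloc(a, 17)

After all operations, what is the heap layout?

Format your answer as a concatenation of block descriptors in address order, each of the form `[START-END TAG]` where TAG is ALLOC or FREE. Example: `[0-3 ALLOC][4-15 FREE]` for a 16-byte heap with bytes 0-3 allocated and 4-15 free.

Op 1: a = malloc(6) -> a = 0; heap: [0-5 ALLOC][6-34 FREE]
Op 2: a = realloc(a, 13) -> a = 0; heap: [0-12 ALLOC][13-34 FREE]
Op 3: a = realloc(a, 17) -> a = 0; heap: [0-16 ALLOC][17-34 FREE]

Answer: [0-16 ALLOC][17-34 FREE]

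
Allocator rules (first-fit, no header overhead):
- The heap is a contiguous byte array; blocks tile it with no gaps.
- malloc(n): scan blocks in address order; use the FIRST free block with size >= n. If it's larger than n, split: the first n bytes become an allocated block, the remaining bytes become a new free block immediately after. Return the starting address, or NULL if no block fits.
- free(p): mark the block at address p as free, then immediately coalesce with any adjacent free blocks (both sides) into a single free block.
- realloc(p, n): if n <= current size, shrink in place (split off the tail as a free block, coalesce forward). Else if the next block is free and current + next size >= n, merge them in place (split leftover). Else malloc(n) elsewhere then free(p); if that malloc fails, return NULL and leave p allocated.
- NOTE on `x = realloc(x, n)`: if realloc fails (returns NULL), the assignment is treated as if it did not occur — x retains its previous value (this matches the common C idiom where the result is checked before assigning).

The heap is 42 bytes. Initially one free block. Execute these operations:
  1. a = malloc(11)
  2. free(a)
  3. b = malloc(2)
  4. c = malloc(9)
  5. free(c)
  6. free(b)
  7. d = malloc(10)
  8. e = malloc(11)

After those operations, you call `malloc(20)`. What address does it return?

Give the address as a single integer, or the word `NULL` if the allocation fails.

Answer: 21

Derivation:
Op 1: a = malloc(11) -> a = 0; heap: [0-10 ALLOC][11-41 FREE]
Op 2: free(a) -> (freed a); heap: [0-41 FREE]
Op 3: b = malloc(2) -> b = 0; heap: [0-1 ALLOC][2-41 FREE]
Op 4: c = malloc(9) -> c = 2; heap: [0-1 ALLOC][2-10 ALLOC][11-41 FREE]
Op 5: free(c) -> (freed c); heap: [0-1 ALLOC][2-41 FREE]
Op 6: free(b) -> (freed b); heap: [0-41 FREE]
Op 7: d = malloc(10) -> d = 0; heap: [0-9 ALLOC][10-41 FREE]
Op 8: e = malloc(11) -> e = 10; heap: [0-9 ALLOC][10-20 ALLOC][21-41 FREE]
malloc(20): first-fit scan over [0-9 ALLOC][10-20 ALLOC][21-41 FREE] -> 21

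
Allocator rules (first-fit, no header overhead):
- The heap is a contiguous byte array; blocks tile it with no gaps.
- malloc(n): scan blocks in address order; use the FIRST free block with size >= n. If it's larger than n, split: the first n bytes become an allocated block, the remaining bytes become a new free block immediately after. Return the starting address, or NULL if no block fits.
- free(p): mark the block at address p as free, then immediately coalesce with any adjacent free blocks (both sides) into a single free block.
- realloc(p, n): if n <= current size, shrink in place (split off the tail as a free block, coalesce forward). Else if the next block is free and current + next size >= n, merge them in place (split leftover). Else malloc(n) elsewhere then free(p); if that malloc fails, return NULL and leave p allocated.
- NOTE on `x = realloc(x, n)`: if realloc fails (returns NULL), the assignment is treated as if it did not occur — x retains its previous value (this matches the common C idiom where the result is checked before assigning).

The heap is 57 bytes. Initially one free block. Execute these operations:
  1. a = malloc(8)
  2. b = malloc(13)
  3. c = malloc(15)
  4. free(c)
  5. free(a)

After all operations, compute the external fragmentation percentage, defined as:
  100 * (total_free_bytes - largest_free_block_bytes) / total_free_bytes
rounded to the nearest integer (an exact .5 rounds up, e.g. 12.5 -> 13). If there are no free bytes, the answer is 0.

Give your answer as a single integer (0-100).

Answer: 18

Derivation:
Op 1: a = malloc(8) -> a = 0; heap: [0-7 ALLOC][8-56 FREE]
Op 2: b = malloc(13) -> b = 8; heap: [0-7 ALLOC][8-20 ALLOC][21-56 FREE]
Op 3: c = malloc(15) -> c = 21; heap: [0-7 ALLOC][8-20 ALLOC][21-35 ALLOC][36-56 FREE]
Op 4: free(c) -> (freed c); heap: [0-7 ALLOC][8-20 ALLOC][21-56 FREE]
Op 5: free(a) -> (freed a); heap: [0-7 FREE][8-20 ALLOC][21-56 FREE]
Free blocks: [8 36] total_free=44 largest=36 -> 100*(44-36)/44 = 800/44 ≈ 18.182 -> rounds to 18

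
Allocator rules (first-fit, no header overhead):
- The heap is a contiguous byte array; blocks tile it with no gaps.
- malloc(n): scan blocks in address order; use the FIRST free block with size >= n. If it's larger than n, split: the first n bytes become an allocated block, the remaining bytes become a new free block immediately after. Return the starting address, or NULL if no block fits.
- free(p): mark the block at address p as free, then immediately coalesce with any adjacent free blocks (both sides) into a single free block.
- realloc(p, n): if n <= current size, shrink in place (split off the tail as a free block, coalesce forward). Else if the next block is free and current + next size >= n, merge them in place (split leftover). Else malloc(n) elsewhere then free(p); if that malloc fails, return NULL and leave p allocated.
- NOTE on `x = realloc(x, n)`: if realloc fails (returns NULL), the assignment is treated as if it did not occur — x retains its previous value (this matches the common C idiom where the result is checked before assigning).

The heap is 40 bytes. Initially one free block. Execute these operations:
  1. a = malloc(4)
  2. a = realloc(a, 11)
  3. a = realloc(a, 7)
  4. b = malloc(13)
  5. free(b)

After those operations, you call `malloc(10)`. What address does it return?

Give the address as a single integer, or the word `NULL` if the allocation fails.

Op 1: a = malloc(4) -> a = 0; heap: [0-3 ALLOC][4-39 FREE]
Op 2: a = realloc(a, 11) -> a = 0; heap: [0-10 ALLOC][11-39 FREE]
Op 3: a = realloc(a, 7) -> a = 0; heap: [0-6 ALLOC][7-39 FREE]
Op 4: b = malloc(13) -> b = 7; heap: [0-6 ALLOC][7-19 ALLOC][20-39 FREE]
Op 5: free(b) -> (freed b); heap: [0-6 ALLOC][7-39 FREE]
malloc(10): first-fit scan over [0-6 ALLOC][7-39 FREE] -> 7

Answer: 7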